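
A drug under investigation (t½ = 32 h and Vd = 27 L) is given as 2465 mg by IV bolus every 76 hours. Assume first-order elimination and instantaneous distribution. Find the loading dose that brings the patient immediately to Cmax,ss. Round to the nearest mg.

f = (1/2)^(76/32) ≈ 0.192776; accumulation ratio R = 1/(1−f) ≈ 1.23881.
Loading dose to hit Cmax,ss on first dose: D_load = D_maint·R ≈ 2465 × 1.23881 ≈ 3053.67 mg.

3054 mg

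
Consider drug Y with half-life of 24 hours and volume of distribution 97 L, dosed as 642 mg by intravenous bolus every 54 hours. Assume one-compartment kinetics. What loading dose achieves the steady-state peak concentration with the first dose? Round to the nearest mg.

813 mg

f = (1/2)^(54/24) ≈ 0.210224; accumulation ratio R = 1/(1−f) ≈ 1.26618.
Loading dose to hit Cmax,ss on first dose: D_load = D_maint·R ≈ 642 × 1.26618 ≈ 812.89 mg.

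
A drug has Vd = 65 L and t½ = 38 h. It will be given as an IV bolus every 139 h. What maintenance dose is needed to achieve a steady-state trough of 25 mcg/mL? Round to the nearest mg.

18886 mg

τ/t½ = 139/38 ≈ 3.6579, so f = (1/2)^(139/38) ≈ 0.079225.
Cmin,ss = (D/Vd)·f/(1−f), so D = Cmin,ss·Vd·(1−f)/f.
D = 25 × 65 × (1−f)/f ≈ 25 × 65 × 11.62228 ≈ 18886.20 mg.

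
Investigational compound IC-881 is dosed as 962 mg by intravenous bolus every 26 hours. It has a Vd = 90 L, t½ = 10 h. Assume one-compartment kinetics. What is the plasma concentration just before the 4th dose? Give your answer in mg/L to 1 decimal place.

f = (1/2)^(τ/t½) = (1/2)^(26/10) ≈ 0.1649.
C₀ = D/Vd = 962/90 ≈ 10.689 mg/L.
Before the 4th dose, 3 doses have been given. Superposition: Cmin = C₀·(f + f² + … + f^3).
≈ 10.689 × (0.1649 + 0.0272 + 0.0045) ≈ 10.689 × 0.1966 ≈ 2.101 mg/L.

2.1 mg/L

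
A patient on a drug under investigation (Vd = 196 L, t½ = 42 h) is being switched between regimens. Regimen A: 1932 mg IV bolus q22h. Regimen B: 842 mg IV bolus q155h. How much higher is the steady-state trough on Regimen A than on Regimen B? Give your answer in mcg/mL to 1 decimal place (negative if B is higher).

Regimen A: f = (1/2)^(22/42) ≈ 0.6955; Cmin,ss = (1932/196)·f/(1−f) ≈ 22.514 mcg/mL.
Regimen B: f = (1/2)^(155/42) ≈ 0.0775; Cmin,ss = (842/196)·f/(1−f) ≈ 0.361 mcg/mL.
Difference ≈ 22.514 − 0.361 ≈ 22.153 mcg/mL.

22.2 mcg/mL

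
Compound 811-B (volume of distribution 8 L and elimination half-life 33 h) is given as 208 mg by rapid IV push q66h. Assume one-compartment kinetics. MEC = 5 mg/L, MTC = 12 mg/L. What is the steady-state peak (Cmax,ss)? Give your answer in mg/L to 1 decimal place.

34.7 mg/L

τ = 66 h = 2 half-lives, so f = (1/2)^2 = 0.25.
At steady state, R = 1/(1 − 0.25) = 4/3.
Single-dose peak C₀ = D/Vd = 208/8 = 26 mg/L.
Steady-state peak Cmax,ss = C₀·R = 26 × 4/3 ≈ 34.667 mg/L.
Peak 34.7 mg/L vs MTC 12 mg/L: exceeds toxic threshold.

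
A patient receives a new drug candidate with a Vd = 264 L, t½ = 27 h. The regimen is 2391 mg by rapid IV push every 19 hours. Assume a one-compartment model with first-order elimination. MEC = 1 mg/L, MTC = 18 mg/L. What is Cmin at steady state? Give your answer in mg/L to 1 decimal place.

14.4 mg/L

Over one 19-h interval, 19/27 ≈ 0.7037 half-lives elapse, leaving f ≈ 0.6140 of each dose.
At steady state, accumulation factor R = 1/(1 − e^(−kτ)) ≈ 2.5907.
Each bolus raises the concentration by D/Vd = 2391/264 ≈ 9.057 mg/L.
Cmax,ss = C₀/(1 − f) ≈ 9.057/0.3860 ≈ 23.464 mg/L.
Steady-state trough Cmin,ss = Cmax,ss·f ≈ 23.464 × 0.6140 ≈ 14.407 mg/L.
Trough 14.4 mg/L vs MEC 1 mg/L: adequate.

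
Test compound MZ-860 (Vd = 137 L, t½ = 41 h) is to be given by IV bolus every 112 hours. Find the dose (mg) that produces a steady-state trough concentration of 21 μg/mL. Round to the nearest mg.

τ/t½ = 112/41 ≈ 2.7317, so f = (1/2)^(112/41) ≈ 0.150548.
Cmin,ss = (D/Vd)·f/(1−f), so D = Cmin,ss·Vd·(1−f)/f.
D = 21 × 137 × (1−f)/f ≈ 21 × 137 × 5.64240 ≈ 16233.18 mg.

16233 mg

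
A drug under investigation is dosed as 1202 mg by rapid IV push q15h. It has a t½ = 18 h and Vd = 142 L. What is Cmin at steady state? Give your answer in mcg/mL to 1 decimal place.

k = ln2/t½ = ln2/18 ≈ 0.038508 h⁻¹; fraction remaining f = e^(−kτ) = e^(−0.038508×15) ≈ 0.5612.
Accumulation ratio R = 1/(1 − f) ≈ 1/0.4388 ≈ 2.2789.
Single-dose peak C₀ = D/Vd = 1202/142 ≈ 8.465 mcg/mL.
Cmax,ss = C₀/(1 − f) ≈ 8.465/0.4388 ≈ 19.291 mcg/mL.
One interval later, Cmin,ss = Cmax,ss·e^(−kτ) ≈ 19.291 × 0.5612 ≈ 10.826 mcg/mL.

10.8 mcg/mL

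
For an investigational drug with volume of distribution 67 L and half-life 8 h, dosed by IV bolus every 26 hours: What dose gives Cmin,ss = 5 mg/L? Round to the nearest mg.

τ/t½ = 26/8 ≈ 3.25, so f = (1/2)^(26/8) ≈ 0.105112.
Cmin,ss = (D/Vd)·f/(1−f), so D = Cmin,ss·Vd·(1−f)/f.
D = 5 × 67 × (1−f)/f ≈ 5 × 67 × 8.51366 ≈ 2852.08 mg.

2852 mg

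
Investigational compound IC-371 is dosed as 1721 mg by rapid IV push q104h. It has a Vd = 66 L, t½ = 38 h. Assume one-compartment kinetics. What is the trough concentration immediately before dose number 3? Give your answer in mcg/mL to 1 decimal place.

4.5 mcg/mL

f = (1/2)^(τ/t½) = (1/2)^(104/38) ≈ 0.1500.
C₀ = D/Vd = 1721/66 ≈ 26.076 mcg/mL.
Before the 3rd dose, 2 doses have been given. Superposition: Cmin = C₀·(f + f²).
≈ 26.076 × (0.1500 + 0.0225) ≈ 26.076 × 0.1725 ≈ 4.498 mcg/mL.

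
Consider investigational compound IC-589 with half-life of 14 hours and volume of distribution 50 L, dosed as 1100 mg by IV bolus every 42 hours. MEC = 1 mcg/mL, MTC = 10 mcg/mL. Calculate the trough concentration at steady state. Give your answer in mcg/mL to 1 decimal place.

τ = 42 h = 3 half-lives, so f = (1/2)^3 = 0.125.
At steady state, R = 1/(1 − 0.125) = 8/7.
Single-dose peak C₀ = D/Vd = 1100/50 = 22 mcg/mL.
Steady-state peak Cmax,ss = C₀·R = 22 × 8/7 ≈ 25.143 mcg/mL.
Steady-state trough Cmin,ss = Cmax,ss·f ≈ 25.143 × 0.125 ≈ 3.143 mcg/mL.
Trough 3.1 mcg/mL vs MEC 1 mcg/mL: adequate.

3.1 mcg/mL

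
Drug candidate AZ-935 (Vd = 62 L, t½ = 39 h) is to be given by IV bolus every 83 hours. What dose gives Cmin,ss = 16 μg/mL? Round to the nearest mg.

3345 mg

τ/t½ = 83/39 ≈ 2.1282, so f = (1/2)^(83/39) ≈ 0.228742.
Cmin,ss = (D/Vd)·f/(1−f), so D = Cmin,ss·Vd·(1−f)/f.
D = 16 × 62 × (1−f)/f ≈ 16 × 62 × 3.37174 ≈ 3344.77 mg.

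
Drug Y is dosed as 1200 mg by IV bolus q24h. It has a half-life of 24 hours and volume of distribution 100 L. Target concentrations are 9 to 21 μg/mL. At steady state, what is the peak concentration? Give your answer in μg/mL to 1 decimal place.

The dosing interval is 1 half-life, so f = 2^(−1) = 0.5.
Accumulation ratio R = 1/(1 − f) = 1/0.5 = 2/1.
Single-dose peak C₀ = D/Vd = 1200/100 = 12 μg/mL.
Steady-state peak Cmax,ss = C₀·R = 12 × 2/1 ≈ 24.000 μg/mL.
Peak 24.0 μg/mL vs MTC 21 μg/mL: exceeds toxic threshold.

24.0 μg/mL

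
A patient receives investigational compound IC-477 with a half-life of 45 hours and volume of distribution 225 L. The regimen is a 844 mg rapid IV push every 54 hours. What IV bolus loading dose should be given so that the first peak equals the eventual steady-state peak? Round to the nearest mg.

f = (1/2)^(54/45) ≈ 0.435275; accumulation ratio R = 1/(1−f) ≈ 1.77077.
Loading dose to hit Cmax,ss on first dose: D_load = D_maint·R ≈ 844 × 1.77077 ≈ 1494.53 mg.

1495 mg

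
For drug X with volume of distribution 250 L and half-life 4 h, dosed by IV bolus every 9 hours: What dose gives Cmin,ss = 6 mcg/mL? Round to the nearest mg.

τ/t½ = 9/4 ≈ 2.25, so f = (1/2)^(9/4) ≈ 0.210224.
Cmin,ss = (D/Vd)·f/(1−f), so D = Cmin,ss·Vd·(1−f)/f.
D = 6 × 250 × (1−f)/f ≈ 6 × 250 × 3.75683 ≈ 5635.24 mg.

5635 mg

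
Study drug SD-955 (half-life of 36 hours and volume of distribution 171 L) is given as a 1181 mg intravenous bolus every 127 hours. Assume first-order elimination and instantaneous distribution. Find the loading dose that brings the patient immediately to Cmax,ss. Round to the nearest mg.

1293 mg

f = (1/2)^(127/36) ≈ 0.086703; accumulation ratio R = 1/(1−f) ≈ 1.09493.
Loading dose to hit Cmax,ss on first dose: D_load = D_maint·R ≈ 1181 × 1.09493 ≈ 1293.11 mg.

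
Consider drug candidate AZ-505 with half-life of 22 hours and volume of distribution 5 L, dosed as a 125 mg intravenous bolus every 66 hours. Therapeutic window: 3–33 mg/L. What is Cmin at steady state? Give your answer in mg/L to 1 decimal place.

3.6 mg/L

The dosing interval is 3 half-lives, so f = 2^(−3) = 0.125.
Accumulation ratio R = 1/(1 − f) = 1/0.875 = 8/7.
Single-dose peak C₀ = D/Vd = 125/5 = 25 mg/L.
Steady-state peak Cmax,ss = C₀·R = 25 × 8/7 ≈ 28.571 mg/L.
Steady-state trough Cmin,ss = Cmax,ss·f ≈ 28.571 × 0.125 ≈ 3.571 mg/L.
Trough 3.6 mg/L vs MEC 3 mg/L: adequate.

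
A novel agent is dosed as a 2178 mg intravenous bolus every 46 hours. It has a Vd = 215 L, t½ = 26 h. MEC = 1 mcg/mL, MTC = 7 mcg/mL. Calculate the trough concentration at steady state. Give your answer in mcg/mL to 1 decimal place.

τ/t½ = 46/26 ≈ 1.7692, so fraction remaining f = (1/2)^(46/26) ≈ 0.2934.
Each bolus raises the concentration by D/Vd = 2178/215 ≈ 10.130 mcg/mL.
Steady-state trough Cmin,ss = C₀·f/(1−f) ≈ 10.130 × 0.2934/0.7066 ≈ 4.206 mcg/mL.
Trough 4.2 mcg/mL vs MEC 1 mcg/mL: adequate.

4.2 mcg/mL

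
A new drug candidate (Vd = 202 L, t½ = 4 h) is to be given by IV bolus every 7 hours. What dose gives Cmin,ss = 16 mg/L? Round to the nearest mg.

7639 mg

τ/t½ = 7/4 ≈ 1.75, so f = (1/2)^(7/4) ≈ 0.297302.
Cmin,ss = (D/Vd)·f/(1−f), so D = Cmin,ss·Vd·(1−f)/f.
D = 16 × 202 × (1−f)/f ≈ 16 × 202 × 2.36358 ≈ 7639.09 mg.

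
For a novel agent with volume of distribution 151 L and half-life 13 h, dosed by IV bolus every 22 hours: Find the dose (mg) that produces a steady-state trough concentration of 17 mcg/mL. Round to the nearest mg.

5729 mg

τ/t½ = 22/13 ≈ 1.6923, so f = (1/2)^(22/13) ≈ 0.309432.
Cmin,ss = (D/Vd)·f/(1−f), so D = Cmin,ss·Vd·(1−f)/f.
D = 17 × 151 × (1−f)/f ≈ 17 × 151 × 2.23173 ≈ 5728.85 mg.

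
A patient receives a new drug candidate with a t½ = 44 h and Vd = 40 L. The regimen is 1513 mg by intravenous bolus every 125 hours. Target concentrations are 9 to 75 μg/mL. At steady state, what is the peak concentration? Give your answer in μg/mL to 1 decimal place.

τ/t½ = 125/44 ≈ 2.8409, so fraction remaining f = (1/2)^(125/44) ≈ 0.1396.
Accumulation ratio R = 1/(1 − f) ≈ 1/0.8604 ≈ 1.1623.
Single-dose peak C₀ = D/Vd = 1513/40 ≈ 37.825 μg/mL.
Steady-state peak Cmax,ss = C₀·R ≈ 37.825 × 1.1623 ≈ 43.964 μg/mL.
Peak 44.0 μg/mL vs MTC 75 μg/mL: below toxic threshold.

44.0 μg/mL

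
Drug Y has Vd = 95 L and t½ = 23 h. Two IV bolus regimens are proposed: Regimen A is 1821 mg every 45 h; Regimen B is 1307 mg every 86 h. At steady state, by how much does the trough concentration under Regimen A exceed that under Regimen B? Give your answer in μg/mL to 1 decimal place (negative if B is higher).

5.5 μg/mL

Regimen A: f = (1/2)^(45/23) ≈ 0.2576; Cmin,ss = (1821/95)·f/(1−f) ≈ 6.651 μg/mL.
Regimen B: f = (1/2)^(86/23) ≈ 0.0749; Cmin,ss = (1307/95)·f/(1−f) ≈ 1.114 μg/mL.
Difference ≈ 6.651 − 1.114 ≈ 5.537 μg/mL.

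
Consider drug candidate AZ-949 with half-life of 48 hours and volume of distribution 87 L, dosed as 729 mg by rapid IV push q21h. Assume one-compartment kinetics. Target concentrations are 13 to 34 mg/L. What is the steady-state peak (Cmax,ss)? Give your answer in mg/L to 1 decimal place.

32.0 mg/L

τ/t½ = 21/48 ≈ 0.4375, so fraction remaining f = (1/2)^(21/48) ≈ 0.7384.
At steady state, accumulation factor R = 1/(1 − e^(−kτ)) ≈ 3.8226.
Single-dose peak C₀ = D/Vd = 729/87 ≈ 8.379 mg/L.
Steady-state peak Cmax,ss = C₀·R ≈ 8.379 × 3.8226 ≈ 32.030 mg/L.
Peak 32.0 mg/L vs MTC 34 mg/L: below toxic threshold.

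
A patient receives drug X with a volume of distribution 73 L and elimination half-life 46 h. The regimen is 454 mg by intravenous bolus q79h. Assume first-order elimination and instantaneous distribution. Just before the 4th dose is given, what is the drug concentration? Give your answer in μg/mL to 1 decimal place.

2.6 μg/mL

f = (1/2)^(τ/t½) = (1/2)^(79/46) ≈ 0.3041.
C₀ = D/Vd = 454/73 ≈ 6.219 μg/mL.
Before the 4th dose, 3 doses have been given. Superposition: Cmin = C₀·(f + f² + … + f^3).
≈ 6.219 × (0.3041 + 0.0925 + 0.0281) ≈ 6.219 × 0.4247 ≈ 2.641 μg/mL.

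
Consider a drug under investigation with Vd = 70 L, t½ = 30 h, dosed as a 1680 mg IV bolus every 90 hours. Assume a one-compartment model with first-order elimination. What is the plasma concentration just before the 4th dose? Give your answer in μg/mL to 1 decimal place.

f = (1/2)^(τ/t½) = (1/2)^(90/30) ≈ 0.1250.
C₀ = D/Vd = 1680/70 ≈ 24.000 μg/mL.
Before the 4th dose, 3 doses have been given. Superposition: Cmin = C₀·(f + f² + … + f^3).
≈ 24.000 × (0.1250 + 0.0156 + 0.0020) ≈ 24.000 × 0.1426 ≈ 3.422 μg/mL.

3.4 μg/mL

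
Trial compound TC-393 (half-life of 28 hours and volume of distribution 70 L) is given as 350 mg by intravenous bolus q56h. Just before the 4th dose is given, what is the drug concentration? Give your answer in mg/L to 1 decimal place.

1.6 mg/L

f = (1/2)^(τ/t½) = (1/2)^(56/28) ≈ 0.2500.
C₀ = D/Vd = 350/70 ≈ 5.000 mg/L.
Before the 4th dose, 3 doses have been given. Superposition: Cmin = C₀·(f + f² + … + f^3).
≈ 5.000 × (0.2500 + 0.0625 + 0.0156) ≈ 5.000 × 0.3281 ≈ 1.641 mg/L.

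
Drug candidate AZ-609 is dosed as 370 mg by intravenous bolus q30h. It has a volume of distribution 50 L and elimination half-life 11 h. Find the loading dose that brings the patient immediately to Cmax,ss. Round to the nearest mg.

436 mg

f = (1/2)^(30/11) ≈ 0.151011; accumulation ratio R = 1/(1−f) ≈ 1.17787.
Loading dose to hit Cmax,ss on first dose: D_load = D_maint·R ≈ 370 × 1.17787 ≈ 435.81 mg.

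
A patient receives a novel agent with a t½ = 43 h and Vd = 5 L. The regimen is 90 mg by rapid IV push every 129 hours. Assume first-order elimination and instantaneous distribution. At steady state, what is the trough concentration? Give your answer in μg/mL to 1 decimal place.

τ = 129 h = 3 half-lives, so f = (1/2)^3 = 0.125.
Accumulation ratio R = 1/(1 − f) = 1/0.875 = 8/7.
Single-dose peak C₀ = D/Vd = 90/5 = 18 μg/mL.
Steady-state peak Cmax,ss = C₀·R = 18 × 8/7 ≈ 20.571 μg/mL.
Steady-state trough Cmin,ss = Cmax,ss·f ≈ 20.571 × 0.125 ≈ 2.571 μg/mL.

2.6 μg/mL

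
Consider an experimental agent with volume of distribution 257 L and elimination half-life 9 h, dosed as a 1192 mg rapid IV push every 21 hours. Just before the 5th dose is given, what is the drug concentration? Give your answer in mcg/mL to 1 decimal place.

1.1 mcg/mL

f = (1/2)^(τ/t½) = (1/2)^(21/9) ≈ 0.1984.
C₀ = D/Vd = 1192/257 ≈ 4.638 mcg/mL.
Before the 5th dose, 4 doses have been given. Superposition: Cmin = C₀·(f + f² + … + f^4).
≈ 4.638 × (0.1984 + 0.0394 + 0.0078 + 0.0015) ≈ 4.638 × 0.2471 ≈ 1.146 mcg/mL.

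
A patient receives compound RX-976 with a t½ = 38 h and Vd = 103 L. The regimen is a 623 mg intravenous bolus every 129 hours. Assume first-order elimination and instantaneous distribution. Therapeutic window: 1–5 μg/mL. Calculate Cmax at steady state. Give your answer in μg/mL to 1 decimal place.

τ/t½ = 129/38 ≈ 3.3947, so fraction remaining f = (1/2)^(129/38) ≈ 0.0951.
At steady state, accumulation factor R = 1/(1 − e^(−kτ)) ≈ 1.1051.
Single-dose peak C₀ = D/Vd = 623/103 ≈ 6.049 μg/mL.
Steady-state peak Cmax,ss = C₀·R ≈ 6.049 × 1.1051 ≈ 6.685 μg/mL.
Peak 6.7 μg/mL vs MTC 5 μg/mL: exceeds toxic threshold.

6.7 μg/mL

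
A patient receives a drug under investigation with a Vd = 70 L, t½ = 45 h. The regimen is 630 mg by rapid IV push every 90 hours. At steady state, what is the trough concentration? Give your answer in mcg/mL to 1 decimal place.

3.0 mcg/mL

The dosing interval is 2 half-lives, so f = 2^(−2) = 0.25.
Accumulation ratio R = 1/(1 − f) = 1/0.75 = 4/3.
Single-dose peak C₀ = D/Vd = 630/70 = 9 mcg/mL.
Steady-state peak Cmax,ss = C₀·R = 9 × 4/3 ≈ 12.000 mcg/mL.
Steady-state trough Cmin,ss = Cmax,ss·f ≈ 12.000 × 0.25 ≈ 3.000 mcg/mL.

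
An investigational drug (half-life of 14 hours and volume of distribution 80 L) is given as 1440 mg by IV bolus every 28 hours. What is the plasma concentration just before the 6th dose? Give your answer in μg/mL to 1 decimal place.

6.0 μg/mL

f = (1/2)^(τ/t½) = (1/2)^(28/14) ≈ 0.2500.
C₀ = D/Vd = 1440/80 ≈ 18.000 μg/mL.
Before the 6th dose, 5 doses have been given. Superposition: Cmin = C₀·(f + f² + … + f^5).
≈ 18.000 × (0.2500 + 0.0625 + 0.0156 + 0.0039 + 0.0010) ≈ 18.000 × 0.3330 ≈ 5.994 μg/mL.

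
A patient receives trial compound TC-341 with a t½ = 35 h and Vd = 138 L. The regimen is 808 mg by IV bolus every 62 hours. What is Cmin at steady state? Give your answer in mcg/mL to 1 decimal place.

2.4 mcg/mL

k = ln2/t½ = ln2/35 ≈ 0.019804 h⁻¹; fraction remaining f = e^(−kτ) = e^(−0.019804×62) ≈ 0.2929.
Accumulation ratio R = 1/(1 − f) ≈ 1/0.7071 ≈ 1.4142.
Each bolus raises the concentration by D/Vd = 808/138 ≈ 5.855 mcg/mL.
Steady-state peak Cmax,ss = C₀·R ≈ 5.855 × 1.4142 ≈ 8.280 mcg/mL.
One interval later, Cmin,ss = Cmax,ss·e^(−kτ) ≈ 8.280 × 0.2929 ≈ 2.425 mcg/mL.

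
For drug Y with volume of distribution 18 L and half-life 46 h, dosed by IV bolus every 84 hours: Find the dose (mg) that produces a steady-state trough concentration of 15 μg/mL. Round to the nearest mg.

τ/t½ = 84/46 ≈ 1.8261, so f = (1/2)^(84/46) ≈ 0.282029.
Cmin,ss = (D/Vd)·f/(1−f), so D = Cmin,ss·Vd·(1−f)/f.
D = 15 × 18 × (1−f)/f ≈ 15 × 18 × 2.54573 ≈ 687.35 mg.

687 mg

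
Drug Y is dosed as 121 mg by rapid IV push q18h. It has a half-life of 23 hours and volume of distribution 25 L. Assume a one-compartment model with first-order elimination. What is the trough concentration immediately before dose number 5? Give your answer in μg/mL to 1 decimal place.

f = (1/2)^(τ/t½) = (1/2)^(18/23) ≈ 0.5813.
C₀ = D/Vd = 121/25 ≈ 4.840 μg/mL.
Before the 5th dose, 4 doses have been given. Superposition: Cmin = C₀·(f + f² + … + f^4).
≈ 4.840 × (0.5813 + 0.3379 + 0.1964 + 0.1142) ≈ 4.840 × 1.2298 ≈ 5.952 μg/mL.

6.0 μg/mL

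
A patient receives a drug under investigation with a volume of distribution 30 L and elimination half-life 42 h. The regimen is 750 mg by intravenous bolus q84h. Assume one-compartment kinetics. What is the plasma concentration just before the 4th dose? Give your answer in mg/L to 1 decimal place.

8.2 mg/L

f = (1/2)^(τ/t½) = (1/2)^(84/42) ≈ 0.2500.
C₀ = D/Vd = 750/30 ≈ 25.000 mg/L.
Before the 4th dose, 3 doses have been given. Superposition: Cmin = C₀·(f + f² + … + f^3).
≈ 25.000 × (0.2500 + 0.0625 + 0.0156) ≈ 25.000 × 0.3281 ≈ 8.203 mg/L.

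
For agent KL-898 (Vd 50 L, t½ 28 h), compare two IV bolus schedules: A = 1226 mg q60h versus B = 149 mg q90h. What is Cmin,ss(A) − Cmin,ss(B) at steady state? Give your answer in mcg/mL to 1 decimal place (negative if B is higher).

Regimen A: f = (1/2)^(60/28) ≈ 0.2264; Cmin,ss = (1226/50)·f/(1−f) ≈ 7.176 mcg/mL.
Regimen B: f = (1/2)^(90/28) ≈ 0.1077; Cmin,ss = (149/50)·f/(1−f) ≈ 0.360 mcg/mL.
Difference ≈ 7.176 − 0.360 ≈ 6.816 mcg/mL.

6.8 mcg/mL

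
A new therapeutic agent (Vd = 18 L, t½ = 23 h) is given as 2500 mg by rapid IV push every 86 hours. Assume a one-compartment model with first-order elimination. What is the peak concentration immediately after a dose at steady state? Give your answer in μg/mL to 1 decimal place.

k = ln2/t½ = ln2/23 ≈ 0.030137 h⁻¹; fraction remaining f = e^(−kτ) = e^(−0.030137×86) ≈ 0.0749.
At steady state, accumulation factor R = 1/(1 − e^(−kτ)) ≈ 1.0810.
Each bolus raises the concentration by D/Vd = 2500/18 ≈ 138.889 μg/mL.
Cmax,ss = C₀/(1 − f) ≈ 138.889/0.9251 ≈ 150.134 μg/mL.

150.1 μg/mL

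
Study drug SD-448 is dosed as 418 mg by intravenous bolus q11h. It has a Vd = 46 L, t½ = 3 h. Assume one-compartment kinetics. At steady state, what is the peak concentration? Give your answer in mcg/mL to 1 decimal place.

k = ln2/t½ = ln2/3 ≈ 0.231049 h⁻¹; fraction remaining f = e^(−kτ) = e^(−0.231049×11) ≈ 0.0787.
At steady state, accumulation factor R = 1/(1 − e^(−kτ)) ≈ 1.0854.
Each bolus raises the concentration by D/Vd = 418/46 ≈ 9.087 mcg/mL.
Steady-state peak Cmax,ss = C₀·R ≈ 9.087 × 1.0854 ≈ 9.863 mcg/mL.

9.9 mcg/mL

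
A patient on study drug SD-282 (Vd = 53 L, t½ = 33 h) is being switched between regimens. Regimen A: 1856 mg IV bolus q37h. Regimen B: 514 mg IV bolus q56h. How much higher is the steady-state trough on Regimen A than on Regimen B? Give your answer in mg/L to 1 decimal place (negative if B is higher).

25.5 mg/L

Regimen A: f = (1/2)^(37/33) ≈ 0.4597; Cmin,ss = (1856/53)·f/(1−f) ≈ 29.795 mg/L.
Regimen B: f = (1/2)^(56/33) ≈ 0.3084; Cmin,ss = (514/53)·f/(1−f) ≈ 4.325 mg/L.
Difference ≈ 29.795 − 4.325 ≈ 25.470 mg/L.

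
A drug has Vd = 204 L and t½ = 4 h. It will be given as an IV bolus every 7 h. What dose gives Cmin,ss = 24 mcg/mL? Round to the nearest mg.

τ/t½ = 7/4 ≈ 1.75, so f = (1/2)^(7/4) ≈ 0.297302.
Cmin,ss = (D/Vd)·f/(1−f), so D = Cmin,ss·Vd·(1−f)/f.
D = 24 × 204 × (1−f)/f ≈ 24 × 204 × 2.36358 ≈ 11572.09 mg.

11572 mg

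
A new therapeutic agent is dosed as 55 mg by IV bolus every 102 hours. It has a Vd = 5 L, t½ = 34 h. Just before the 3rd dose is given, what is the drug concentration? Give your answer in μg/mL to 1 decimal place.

1.5 μg/mL

f = (1/2)^(τ/t½) = (1/2)^(102/34) ≈ 0.1250.
C₀ = D/Vd = 55/5 ≈ 11.000 μg/mL.
Before the 3rd dose, 2 doses have been given. Superposition: Cmin = C₀·(f + f²).
≈ 11.000 × (0.1250 + 0.0156) ≈ 11.000 × 0.1406 ≈ 1.547 μg/mL.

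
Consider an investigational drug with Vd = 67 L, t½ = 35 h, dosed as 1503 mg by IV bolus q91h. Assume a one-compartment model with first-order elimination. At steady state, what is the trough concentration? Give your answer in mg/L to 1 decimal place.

Over one 91-h interval, 91/35 ≈ 2.6 half-lives elapse, leaving f ≈ 0.1649 of each dose.
Accumulation ratio R = 1/(1 − f) ≈ 1/0.8351 ≈ 1.1975.
Single-dose peak C₀ = D/Vd = 1503/67 ≈ 22.433 mg/L.
Cmax,ss = C₀/(1 − f) ≈ 22.433/0.8351 ≈ 26.863 mg/L.
One interval later, Cmin,ss = Cmax,ss·e^(−kτ) ≈ 26.863 × 0.1649 ≈ 4.430 mg/L.

4.4 mg/L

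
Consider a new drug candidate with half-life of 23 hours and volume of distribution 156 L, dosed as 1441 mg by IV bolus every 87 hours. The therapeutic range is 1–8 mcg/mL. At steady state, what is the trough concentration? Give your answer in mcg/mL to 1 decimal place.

τ/t½ = 87/23 ≈ 3.7826, so fraction remaining f = (1/2)^(87/23) ≈ 0.0727.
Each bolus raises the concentration by D/Vd = 1441/156 ≈ 9.237 mcg/mL.
Steady-state trough Cmin,ss = C₀·f/(1−f) ≈ 9.237 × 0.0727/0.9273 ≈ 0.724 mcg/mL.
Trough 0.7 mcg/mL vs MEC 1 mcg/mL: subtherapeutic.

0.7 mcg/mL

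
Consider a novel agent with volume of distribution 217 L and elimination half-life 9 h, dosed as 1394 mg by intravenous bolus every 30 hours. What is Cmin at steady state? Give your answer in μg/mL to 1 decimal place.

Over one 30-h interval, 30/9 ≈ 3.3333 half-lives elapse, leaving f ≈ 0.0992 of each dose.
Each bolus raises the concentration by D/Vd = 1394/217 ≈ 6.424 μg/mL.
Steady-state trough Cmin,ss = C₀·f/(1−f) ≈ 6.424 × 0.0992/0.9008 ≈ 0.707 μg/mL.

0.7 μg/mL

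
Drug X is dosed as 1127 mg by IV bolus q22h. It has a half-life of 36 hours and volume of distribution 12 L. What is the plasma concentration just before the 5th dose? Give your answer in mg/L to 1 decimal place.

f = (1/2)^(τ/t½) = (1/2)^(22/36) ≈ 0.6547.
C₀ = D/Vd = 1127/12 ≈ 93.917 mg/L.
Before the 5th dose, 4 doses have been given. Superposition: Cmin = C₀·(f + f² + … + f^4).
≈ 93.917 × (0.6547 + 0.4286 + 0.2806 + 0.1837) ≈ 93.917 × 1.5476 ≈ 145.346 mg/L.

145.3 mg/L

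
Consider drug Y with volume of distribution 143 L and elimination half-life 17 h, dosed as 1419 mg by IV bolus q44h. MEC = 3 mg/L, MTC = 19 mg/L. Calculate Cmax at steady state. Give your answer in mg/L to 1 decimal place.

Over one 44-h interval, 44/17 ≈ 2.5882 half-lives elapse, leaving f ≈ 0.1663 of each dose.
Accumulation ratio R = 1/(1 − f) ≈ 1/0.8337 ≈ 1.1995.
Each bolus raises the concentration by D/Vd = 1419/143 ≈ 9.923 mg/L.
Steady-state peak Cmax,ss = C₀·R ≈ 9.923 × 1.1995 ≈ 11.903 mg/L.
Peak 11.9 mg/L vs MTC 19 mg/L: below toxic threshold.

11.9 mg/L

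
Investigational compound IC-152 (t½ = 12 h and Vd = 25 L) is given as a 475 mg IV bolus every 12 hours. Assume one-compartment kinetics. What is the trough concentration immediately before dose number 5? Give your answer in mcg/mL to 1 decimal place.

f = (1/2)^(τ/t½) = (1/2)^(12/12) ≈ 0.5000.
C₀ = D/Vd = 475/25 ≈ 19.000 mcg/mL.
Before the 5th dose, 4 doses have been given. Superposition: Cmin = C₀·(f + f² + … + f^4).
≈ 19.000 × (0.5000 + 0.2500 + 0.1250 + 0.0625) ≈ 19.000 × 0.9375 ≈ 17.812 mcg/mL.

17.8 mcg/mL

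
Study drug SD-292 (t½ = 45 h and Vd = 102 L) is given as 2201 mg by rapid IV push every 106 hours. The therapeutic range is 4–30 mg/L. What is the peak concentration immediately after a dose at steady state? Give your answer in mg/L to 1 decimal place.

26.8 mg/L

τ/t½ = 106/45 ≈ 2.3556, so fraction remaining f = (1/2)^(106/45) ≈ 0.1954.
Accumulation ratio R = 1/(1 − f) ≈ 1/0.8046 ≈ 1.2429.
Each bolus raises the concentration by D/Vd = 2201/102 ≈ 21.578 mg/L.
Cmax,ss = C₀/(1 − f) ≈ 21.578/0.8046 ≈ 26.818 mg/L.
Peak 26.8 mg/L vs MTC 30 mg/L: below toxic threshold.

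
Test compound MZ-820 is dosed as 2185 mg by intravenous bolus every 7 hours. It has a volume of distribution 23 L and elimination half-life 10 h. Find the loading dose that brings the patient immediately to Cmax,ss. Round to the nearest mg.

f = (1/2)^(7/10) ≈ 0.615572; accumulation ratio R = 1/(1−f) ≈ 2.60127.
Loading dose to hit Cmax,ss on first dose: D_load = D_maint·R ≈ 2185 × 2.60127 ≈ 5683.77 mg.

5684 mg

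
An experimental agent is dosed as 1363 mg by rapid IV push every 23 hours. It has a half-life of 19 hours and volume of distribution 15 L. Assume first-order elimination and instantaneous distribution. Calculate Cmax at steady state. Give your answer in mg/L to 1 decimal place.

160.0 mg/L

τ/t½ = 23/19 ≈ 1.2105, so fraction remaining f = (1/2)^(23/19) ≈ 0.4321.
Accumulation ratio R = 1/(1 − f) ≈ 1/0.5679 ≈ 1.7609.
Each bolus raises the concentration by D/Vd = 1363/15 ≈ 90.867 mg/L.
Steady-state peak Cmax,ss = C₀·R ≈ 90.867 × 1.7609 ≈ 160.008 mg/L.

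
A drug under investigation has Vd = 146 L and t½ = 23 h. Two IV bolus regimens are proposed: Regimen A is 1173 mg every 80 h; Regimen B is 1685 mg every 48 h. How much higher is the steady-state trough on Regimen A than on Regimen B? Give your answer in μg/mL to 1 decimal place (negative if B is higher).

-2.8 μg/mL

Regimen A: f = (1/2)^(80/23) ≈ 0.0897; Cmin,ss = (1173/146)·f/(1−f) ≈ 0.792 μg/mL.
Regimen B: f = (1/2)^(48/23) ≈ 0.2354; Cmin,ss = (1685/146)·f/(1−f) ≈ 3.553 μg/mL.
Difference ≈ 0.792 − 3.553 ≈ -2.761 μg/mL.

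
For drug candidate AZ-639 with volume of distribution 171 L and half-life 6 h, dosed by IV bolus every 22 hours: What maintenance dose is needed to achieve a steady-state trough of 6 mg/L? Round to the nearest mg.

τ/t½ = 22/6 ≈ 3.6667, so f = (1/2)^(22/6) ≈ 0.078745.
Cmin,ss = (D/Vd)·f/(1−f), so D = Cmin,ss·Vd·(1−f)/f.
D = 6 × 171 × (1−f)/f ≈ 6 × 171 × 11.69922 ≈ 12003.40 mg.

12003 mg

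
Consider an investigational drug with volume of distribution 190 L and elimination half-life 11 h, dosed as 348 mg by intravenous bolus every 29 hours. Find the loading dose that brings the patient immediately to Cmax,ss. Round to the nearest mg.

f = (1/2)^(29/11) ≈ 0.160833; accumulation ratio R = 1/(1−f) ≈ 1.19166.
Loading dose to hit Cmax,ss on first dose: D_load = D_maint·R ≈ 348 × 1.19166 ≈ 414.70 mg.

415 mg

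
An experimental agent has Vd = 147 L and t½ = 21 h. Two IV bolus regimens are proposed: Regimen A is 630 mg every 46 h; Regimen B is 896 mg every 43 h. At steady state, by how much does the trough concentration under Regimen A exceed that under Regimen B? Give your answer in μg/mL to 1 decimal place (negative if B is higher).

Regimen A: f = (1/2)^(46/21) ≈ 0.2191; Cmin,ss = (630/147)·f/(1−f) ≈ 1.202 μg/mL.
Regimen B: f = (1/2)^(43/21) ≈ 0.2419; Cmin,ss = (896/147)·f/(1−f) ≈ 1.945 μg/mL.
Difference ≈ 1.202 − 1.945 ≈ -0.743 μg/mL.

-0.7 μg/mL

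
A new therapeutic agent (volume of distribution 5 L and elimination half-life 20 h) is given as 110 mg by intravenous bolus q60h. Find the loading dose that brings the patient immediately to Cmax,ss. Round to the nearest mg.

126 mg

f = (1/2)^(60/20) ≈ 0.125000; accumulation ratio R = 1/(1−f) ≈ 1.14286.
Loading dose to hit Cmax,ss on first dose: D_load = D_maint·R ≈ 110 × 1.14286 ≈ 125.71 mg.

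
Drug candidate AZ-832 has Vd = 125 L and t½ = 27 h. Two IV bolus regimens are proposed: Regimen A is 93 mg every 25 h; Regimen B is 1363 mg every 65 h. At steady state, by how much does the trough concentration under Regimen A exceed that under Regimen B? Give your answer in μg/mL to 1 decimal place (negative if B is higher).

Regimen A: f = (1/2)^(25/27) ≈ 0.5263; Cmin,ss = (93/125)·f/(1−f) ≈ 0.827 μg/mL.
Regimen B: f = (1/2)^(65/27) ≈ 0.1885; Cmin,ss = (1363/125)·f/(1−f) ≈ 2.533 μg/mL.
Difference ≈ 0.827 − 2.533 ≈ -1.706 μg/mL.

-1.7 μg/mL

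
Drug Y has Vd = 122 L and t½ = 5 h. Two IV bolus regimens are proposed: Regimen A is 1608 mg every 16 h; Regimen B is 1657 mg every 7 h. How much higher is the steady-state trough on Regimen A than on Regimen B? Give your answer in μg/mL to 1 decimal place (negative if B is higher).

Regimen A: f = (1/2)^(16/5) ≈ 0.1088; Cmin,ss = (1608/122)·f/(1−f) ≈ 1.609 μg/mL.
Regimen B: f = (1/2)^(7/5) ≈ 0.3789; Cmin,ss = (1657/122)·f/(1−f) ≈ 8.286 μg/mL.
Difference ≈ 1.609 − 8.286 ≈ -6.677 μg/mL.

-6.7 μg/mL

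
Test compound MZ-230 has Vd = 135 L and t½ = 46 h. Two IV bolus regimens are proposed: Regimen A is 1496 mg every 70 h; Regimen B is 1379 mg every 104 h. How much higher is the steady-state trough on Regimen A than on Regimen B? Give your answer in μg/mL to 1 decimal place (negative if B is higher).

Regimen A: f = (1/2)^(70/46) ≈ 0.3483; Cmin,ss = (1496/135)·f/(1−f) ≈ 5.922 μg/mL.
Regimen B: f = (1/2)^(104/46) ≈ 0.2086; Cmin,ss = (1379/135)·f/(1−f) ≈ 2.692 μg/mL.
Difference ≈ 5.922 − 2.692 ≈ 3.230 μg/mL.

3.2 μg/mL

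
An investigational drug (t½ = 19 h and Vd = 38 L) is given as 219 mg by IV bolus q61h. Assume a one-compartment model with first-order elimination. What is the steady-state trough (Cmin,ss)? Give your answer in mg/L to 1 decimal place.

0.7 mg/L

Over one 61-h interval, 61/19 ≈ 3.2105 half-lives elapse, leaving f ≈ 0.1080 of each dose.
Single-dose peak C₀ = D/Vd = 219/38 ≈ 5.763 mg/L.
Steady-state trough Cmin,ss = C₀·f/(1−f) ≈ 5.763 × 0.1080/0.8920 ≈ 0.698 mg/L.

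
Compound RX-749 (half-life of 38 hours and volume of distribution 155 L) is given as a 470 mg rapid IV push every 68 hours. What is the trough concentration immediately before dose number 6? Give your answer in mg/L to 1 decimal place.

1.2 mg/L

f = (1/2)^(τ/t½) = (1/2)^(68/38) ≈ 0.2893.
C₀ = D/Vd = 470/155 ≈ 3.032 mg/L.
Before the 6th dose, 5 doses have been given. Superposition: Cmin = C₀·(f + f² + … + f^5).
≈ 3.032 × (0.2893 + 0.0837 + 0.0242 + 0.0070 + 0.0020) ≈ 3.032 × 0.4062 ≈ 1.232 mg/L.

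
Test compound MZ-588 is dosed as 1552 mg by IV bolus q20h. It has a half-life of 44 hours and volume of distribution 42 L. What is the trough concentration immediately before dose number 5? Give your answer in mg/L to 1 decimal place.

f = (1/2)^(τ/t½) = (1/2)^(20/44) ≈ 0.7297.
C₀ = D/Vd = 1552/42 ≈ 36.952 mg/L.
Before the 5th dose, 4 doses have been given. Superposition: Cmin = C₀·(f + f² + … + f^4).
≈ 36.952 × (0.7297 + 0.5325 + 0.3885 + 0.2835) ≈ 36.952 × 1.9342 ≈ 71.473 mg/L.

71.5 mg/L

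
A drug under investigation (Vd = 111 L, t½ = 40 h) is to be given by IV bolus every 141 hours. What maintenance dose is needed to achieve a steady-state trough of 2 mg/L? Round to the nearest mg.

2334 mg

τ/t½ = 141/40 ≈ 3.525, so f = (1/2)^(141/40) ≈ 0.086870.
Cmin,ss = (D/Vd)·f/(1−f), so D = Cmin,ss·Vd·(1−f)/f.
D = 2 × 111 × (1−f)/f ≈ 2 × 111 × 10.51145 ≈ 2333.54 mg.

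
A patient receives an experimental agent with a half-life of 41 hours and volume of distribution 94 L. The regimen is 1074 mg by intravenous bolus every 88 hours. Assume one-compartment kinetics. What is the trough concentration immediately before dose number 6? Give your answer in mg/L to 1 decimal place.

f = (1/2)^(τ/t½) = (1/2)^(88/41) ≈ 0.2259.
C₀ = D/Vd = 1074/94 ≈ 11.426 mg/L.
Before the 6th dose, 5 doses have been given. Superposition: Cmin = C₀·(f + f² + … + f^5).
≈ 11.426 × (0.2259 + 0.0510 + 0.0115 + 0.0026 + 0.0006) ≈ 11.426 × 0.2916 ≈ 3.332 mg/L.

3.3 mg/L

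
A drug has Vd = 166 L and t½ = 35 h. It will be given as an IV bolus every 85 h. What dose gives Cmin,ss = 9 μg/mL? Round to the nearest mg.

6549 mg

τ/t½ = 85/35 ≈ 2.4286, so f = (1/2)^(85/35) ≈ 0.185749.
Cmin,ss = (D/Vd)·f/(1−f), so D = Cmin,ss·Vd·(1−f)/f.
D = 9 × 166 × (1−f)/f ≈ 9 × 166 × 4.38361 ≈ 6549.11 mg.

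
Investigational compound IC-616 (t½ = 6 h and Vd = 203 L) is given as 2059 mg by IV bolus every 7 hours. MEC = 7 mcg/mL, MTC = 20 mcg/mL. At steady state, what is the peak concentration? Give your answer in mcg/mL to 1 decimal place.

18.3 mcg/mL

τ/t½ = 7/6 ≈ 1.1667, so fraction remaining f = (1/2)^(7/6) ≈ 0.4454.
Accumulation ratio R = 1/(1 − f) ≈ 1/0.5546 ≈ 1.8031.
Single-dose peak C₀ = D/Vd = 2059/203 ≈ 10.143 mcg/mL.
Steady-state peak Cmax,ss = C₀·R ≈ 10.143 × 1.8031 ≈ 18.289 mcg/mL.
Peak 18.3 mcg/mL vs MTC 20 mcg/mL: below toxic threshold.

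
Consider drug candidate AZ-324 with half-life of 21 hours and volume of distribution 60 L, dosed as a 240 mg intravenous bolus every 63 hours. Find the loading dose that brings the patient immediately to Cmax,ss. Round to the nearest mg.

274 mg

f = (1/2)^(63/21) ≈ 0.125000; accumulation ratio R = 1/(1−f) ≈ 1.14286.
Loading dose to hit Cmax,ss on first dose: D_load = D_maint·R ≈ 240 × 1.14286 ≈ 274.29 mg.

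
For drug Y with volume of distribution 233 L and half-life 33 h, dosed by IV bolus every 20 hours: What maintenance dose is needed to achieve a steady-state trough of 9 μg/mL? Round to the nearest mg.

1095 mg

τ/t½ = 20/33 ≈ 0.60606, so f = (1/2)^(20/33) ≈ 0.656988.
Cmin,ss = (D/Vd)·f/(1−f), so D = Cmin,ss·Vd·(1−f)/f.
D = 9 × 233 × (1−f)/f ≈ 9 × 233 × 0.52210 ≈ 1094.84 mg.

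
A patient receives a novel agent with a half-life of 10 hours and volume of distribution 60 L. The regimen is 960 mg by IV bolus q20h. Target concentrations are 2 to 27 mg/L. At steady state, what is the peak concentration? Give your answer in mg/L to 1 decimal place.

τ = 20 h = 2 half-lives, so f = (1/2)^2 = 0.25.
Accumulation ratio R = 1/(1 − f) = 1/0.75 = 4/3.
Single-dose peak C₀ = D/Vd = 960/60 = 16 mg/L.
Steady-state peak Cmax,ss = C₀·R = 16 × 4/3 ≈ 21.333 mg/L.
Peak 21.3 mg/L vs MTC 27 mg/L: below toxic threshold.

21.3 mg/L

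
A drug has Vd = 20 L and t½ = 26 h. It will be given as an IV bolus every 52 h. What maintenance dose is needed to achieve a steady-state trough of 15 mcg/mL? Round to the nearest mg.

τ/t½ = 52/26 ≈ 2, so f = (1/2)^(52/26) ≈ 0.250000.
Cmin,ss = (D/Vd)·f/(1−f), so D = Cmin,ss·Vd·(1−f)/f.
D = 15 × 20 × (1−f)/f ≈ 15 × 20 × 3.00000 ≈ 900.00 mg.

900 mg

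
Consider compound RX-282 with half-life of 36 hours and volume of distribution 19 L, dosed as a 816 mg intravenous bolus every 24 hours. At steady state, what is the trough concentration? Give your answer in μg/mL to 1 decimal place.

73.1 μg/mL

τ/t½ = 24/36 ≈ 0.66667, so fraction remaining f = (1/2)^(24/36) ≈ 0.6300.
At steady state, accumulation factor R = 1/(1 − e^(−kτ)) ≈ 2.7027.
Each bolus raises the concentration by D/Vd = 816/19 ≈ 42.947 μg/mL.
Steady-state peak Cmax,ss = C₀·R ≈ 42.947 × 2.7027 ≈ 116.073 μg/mL.
Steady-state trough Cmin,ss = Cmax,ss·f ≈ 116.073 × 0.6300 ≈ 73.126 μg/mL.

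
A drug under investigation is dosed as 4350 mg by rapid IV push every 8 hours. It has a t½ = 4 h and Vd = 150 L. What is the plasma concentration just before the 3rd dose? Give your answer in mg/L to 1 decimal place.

f = (1/2)^(τ/t½) = (1/2)^(8/4) ≈ 0.2500.
C₀ = D/Vd = 4350/150 ≈ 29.000 mg/L.
Before the 3rd dose, 2 doses have been given. Superposition: Cmin = C₀·(f + f²).
≈ 29.000 × (0.2500 + 0.0625) ≈ 29.000 × 0.3125 ≈ 9.062 mg/L.

9.1 mg/L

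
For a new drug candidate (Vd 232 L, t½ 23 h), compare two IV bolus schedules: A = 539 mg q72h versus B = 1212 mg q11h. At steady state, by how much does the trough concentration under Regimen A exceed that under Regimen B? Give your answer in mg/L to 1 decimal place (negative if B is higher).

-13.0 mg/L

Regimen A: f = (1/2)^(72/23) ≈ 0.1142; Cmin,ss = (539/232)·f/(1−f) ≈ 0.300 mg/L.
Regimen B: f = (1/2)^(11/23) ≈ 0.7178; Cmin,ss = (1212/232)·f/(1−f) ≈ 13.288 mg/L.
Difference ≈ 0.300 − 13.288 ≈ -12.988 mg/L.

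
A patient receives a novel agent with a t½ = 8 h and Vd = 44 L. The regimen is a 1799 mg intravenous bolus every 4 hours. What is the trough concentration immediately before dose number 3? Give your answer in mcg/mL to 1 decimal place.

49.4 mcg/mL

f = (1/2)^(τ/t½) = (1/2)^(4/8) ≈ 0.7071.
C₀ = D/Vd = 1799/44 ≈ 40.886 mcg/mL.
Before the 3rd dose, 2 doses have been given. Superposition: Cmin = C₀·(f + f²).
≈ 40.886 × (0.7071 + 0.5000) ≈ 40.886 × 1.2071 ≈ 49.353 mcg/mL.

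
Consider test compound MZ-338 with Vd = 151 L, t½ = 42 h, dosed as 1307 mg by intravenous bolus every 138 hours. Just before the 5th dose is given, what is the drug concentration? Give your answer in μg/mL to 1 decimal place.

1.0 μg/mL

f = (1/2)^(τ/t½) = (1/2)^(138/42) ≈ 0.1025.
C₀ = D/Vd = 1307/151 ≈ 8.656 μg/mL.
Before the 5th dose, 4 doses have been given. Superposition: Cmin = C₀·(f + f² + … + f^4).
≈ 8.656 × (0.1025 + 0.0105 + 0.0011 + 0.0001) ≈ 8.656 × 0.1142 ≈ 0.989 μg/mL.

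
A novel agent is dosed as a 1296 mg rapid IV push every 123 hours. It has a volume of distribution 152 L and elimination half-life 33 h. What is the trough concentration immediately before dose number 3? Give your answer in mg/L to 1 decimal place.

f = (1/2)^(τ/t½) = (1/2)^(123/33) ≈ 0.0755.
C₀ = D/Vd = 1296/152 ≈ 8.526 mg/L.
Before the 3rd dose, 2 doses have been given. Superposition: Cmin = C₀·(f + f²).
≈ 8.526 × (0.0755 + 0.0057) ≈ 8.526 × 0.0812 ≈ 0.692 mg/L.

0.7 mg/L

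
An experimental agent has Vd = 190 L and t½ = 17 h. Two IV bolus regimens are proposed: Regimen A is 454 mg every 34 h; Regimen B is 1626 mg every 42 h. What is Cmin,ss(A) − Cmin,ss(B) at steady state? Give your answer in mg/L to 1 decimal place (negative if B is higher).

Regimen A: f = (1/2)^(34/17) ≈ 0.2500; Cmin,ss = (454/190)·f/(1−f) ≈ 0.796 mg/L.
Regimen B: f = (1/2)^(42/17) ≈ 0.1804; Cmin,ss = (1626/190)·f/(1−f) ≈ 1.884 mg/L.
Difference ≈ 0.796 − 1.884 ≈ -1.088 mg/L.

-1.1 mg/L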